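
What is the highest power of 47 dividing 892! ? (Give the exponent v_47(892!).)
v_47(892!) = 18

Legendre's formula: v_p(n!) = Σ_{k ≥ 1} ⌊n / p^k⌋. For p = 47, n = 892, the terms are:
  ⌊892/47^1⌋ = ⌊892/47⌋ = 18
(the next term ⌊892/47^2⌋ = 0, terminating the sum). Summing: v_47(892!) = 18 = 18.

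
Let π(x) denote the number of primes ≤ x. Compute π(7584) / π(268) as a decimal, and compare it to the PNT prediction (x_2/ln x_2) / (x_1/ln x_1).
π(7584)/π(268) = 963/56 ≈ 17.1964;  PNT prediction ≈ 17.7099.

π(268) = 56 and π(7584) = 963, so π(7584)/π(268) ≈ 17.1964. The PNT-predicted ratio is (7584/ln(7584)) / (268/ln(268)) ≈ 17.7099. The two agree to within a few percent, as expected.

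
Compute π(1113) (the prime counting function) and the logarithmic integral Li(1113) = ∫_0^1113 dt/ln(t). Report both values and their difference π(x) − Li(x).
π(1113) = 186;  Li(1113) ≈ 193.84;  π(x) − Li(x) ≈ -7.84.

Direct count of primes ≤ 1113 gives π(1113) = 186. Numerical evaluation of the logarithmic integral gives Li(1113) ≈ 193.84. The difference π(x) − Li(x) ≈ -7.84 is typically negative for small/moderate x (Li(x) overestimates), though Littlewood's theorem shows this sign changes infinitely often.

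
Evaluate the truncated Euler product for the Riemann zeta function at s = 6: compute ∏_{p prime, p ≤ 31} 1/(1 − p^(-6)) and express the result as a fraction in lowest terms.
∏ = 21845630847366461901783214359247811231609675/21473219492121468455585352466296495056879616

The primes p ≤ 31 are [2, 3, 5, 7, 11, 13, 17, 19, 23, 29, 31]. For each prime, (1 − 1/p^6)^(-1) = p^6 / (p^6 − 1). The product is (1 − 1/2^6)^(-1), (1 − 1/3^6)^(-1), (1 − 1/5^6)^(-1), (1 − 1/7^6)^(-1), (1 − 1/11^6)^(-1), (1 − 1/13^6)^(-1), (1 − 1/17^6)^(-1), (1 − 1/19^6)^(-1), (1 − 1/23^6)^(-1), (1 − 1/29^6)^(-1), (1 − 1/31^6)^(-1) = ∏ p^6 / (p^6 − 1) = 21845630847366461901783214359247811231609675/21473219492121468455585352466296495056879616.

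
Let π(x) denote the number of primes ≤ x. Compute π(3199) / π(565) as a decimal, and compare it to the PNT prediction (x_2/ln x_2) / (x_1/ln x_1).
π(3199)/π(565) = 452/103 ≈ 4.3883;  PNT prediction ≈ 4.4456.

π(565) = 103 and π(3199) = 452, so π(3199)/π(565) ≈ 4.3883. The PNT-predicted ratio is (3199/ln(3199)) / (565/ln(565)) ≈ 4.4456. The two agree to within a few percent, as expected.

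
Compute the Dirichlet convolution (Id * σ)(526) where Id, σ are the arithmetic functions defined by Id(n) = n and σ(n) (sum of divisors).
(Id * σ)(526) = 2635

Divisors of 526: [1, 2, 263, 526]. For each d | 526:
  d = 1: Id(1) · σ(526/1) = 1 · 792 = 792
  d = 2: Id(2) · σ(526/2) = 2 · 264 = 528
  d = 263: Id(263) · σ(526/263) = 263 · 3 = 789
  d = 526: Id(526) · σ(526/526) = 526 · 1 = 526
Summing: (Id * σ)(526) = 792 + 528 + 789 + 526 = 2635.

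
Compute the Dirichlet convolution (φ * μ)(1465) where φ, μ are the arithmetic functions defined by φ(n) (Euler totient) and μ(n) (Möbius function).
(φ * μ)(1465) = 873

Divisors of 1465: [1, 5, 293, 1465]. For each d | 1465:
  d = 1: φ(1) · μ(1465/1) = 1 · 1 = 1
  d = 5: φ(5) · μ(1465/5) = 4 · -1 = -4
  d = 293: φ(293) · μ(1465/293) = 292 · -1 = -292
  d = 1465: φ(1465) · μ(1465/1465) = 1168 · 1 = 1168
Summing: (φ * μ)(1465) = 1 + -4 + -292 + 1168 = 873.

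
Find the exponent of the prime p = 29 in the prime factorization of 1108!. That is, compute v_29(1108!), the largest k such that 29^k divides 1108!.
v_29(1108!) = 39

Legendre's formula: v_p(n!) = Σ_{k ≥ 1} ⌊n / p^k⌋. For p = 29, n = 1108, the terms are:
  ⌊1108/29^1⌋ = ⌊1108/29⌋ = 38
  ⌊1108/29^2⌋ = ⌊1108/841⌋ = 1
(the next term ⌊1108/29^3⌋ = 0, terminating the sum). Summing: v_29(1108!) = 38 + 1 = 39.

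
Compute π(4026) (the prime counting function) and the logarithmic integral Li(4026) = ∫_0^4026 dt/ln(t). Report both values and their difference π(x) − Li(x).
π(4026) = 556;  Li(4026) ≈ 568.50;  π(x) − Li(x) ≈ -12.50.

Direct count of primes ≤ 4026 gives π(4026) = 556. Numerical evaluation of the logarithmic integral gives Li(4026) ≈ 568.50. The difference π(x) − Li(x) ≈ -12.50 is typically negative for small/moderate x (Li(x) overestimates), though Littlewood's theorem shows this sign changes infinitely often.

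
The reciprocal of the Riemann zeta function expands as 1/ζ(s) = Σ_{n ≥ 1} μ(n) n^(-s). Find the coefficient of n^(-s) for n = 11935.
μ(11935) = 1

Factor n = 11935 = 5 · 7 · 11 · 31. μ(n) = 0 if any exponent ≥ 2 (not squarefree); otherwise μ(n) = (−1)^{ω(n)} where ω(n) is the number of distinct prime factors. Applying: μ(11935) = 1.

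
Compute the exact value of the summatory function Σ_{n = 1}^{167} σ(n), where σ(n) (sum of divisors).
Σ_{n ≤ 167} σ(n) = 22875

Compute σ(n) for each 1 ≤ n ≤ 167: σ(1) = 1, σ(2) = 3, σ(3) = 4, σ(4) = 7, σ(5) = 6, σ(6) = 12, σ(7) = 8, σ(8) = 15, σ(9) = 13, σ(10) = 18, σ(11) = 12, σ(12) = 28, σ(13) = 14, σ(14) = 24, σ(15) = 24, σ(16) = 31, σ(17) = 18, σ(18) = 39, σ(19) = 20, σ(20) = 42, σ(21) = 32, σ(22) = 36, σ(23) = 24, σ(24) = 60, σ(25) = 31, σ(26) = 42, σ(27) = 40, σ(28) = 56, σ(29) = 30, σ(30) = 72, σ(31) = 32, σ(32) = 63, σ(33) = 48, σ(34) = 54, σ(35) = 48, σ(36) = 91, σ(37) = 38, σ(38) = 60, σ(39) = 56, σ(40) = 90, σ(41) = 42, σ(42) = 96, σ(43) = 44, σ(44) = 84, σ(45) = 78, σ(46) = 72, σ(47) = 48, σ(48) = 124, σ(49) = 57, σ(50) = 93, σ(51) = 72, σ(52) = 98, σ(53) = 54, σ(54) = 120, σ(55) = 72, σ(56) = 120, σ(57) = 80, σ(58) = 90, σ(59) = 60, σ(60) = 168, σ(61) = 62, σ(62) = 96, σ(63) = 104, σ(64) = 127, σ(65) = 84, σ(66) = 144, σ(67) = 68, σ(68) = 126, σ(69) = 96, σ(70) = 144, σ(71) = 72, σ(72) = 195, σ(73) = 74, σ(74) = 114, σ(75) = 124, σ(76) = 140, σ(77) = 96, σ(78) = 168, σ(79) = 80, σ(80) = 186, σ(81) = 121, σ(82) = 126, σ(83) = 84, σ(84) = 224, σ(85) = 108, σ(86) = 132, σ(87) = 120, σ(88) = 180, σ(89) = 90, σ(90) = 234, σ(91) = 112, σ(92) = 168, σ(93) = 128, σ(94) = 144, σ(95) = 120, σ(96) = 252, σ(97) = 98, σ(98) = 171, σ(99) = 156, σ(100) = 217, σ(101) = 102, σ(102) = 216, σ(103) = 104, σ(104) = 210, σ(105) = 192, σ(106) = 162, σ(107) = 108, σ(108) = 280, σ(109) = 110, σ(110) = 216, σ(111) = 152, σ(112) = 248, σ(113) = 114, σ(114) = 240, σ(115) = 144, σ(116) = 210, σ(117) = 182, σ(118) = 180, σ(119) = 144, σ(120) = 360, σ(121) = 133, σ(122) = 186, σ(123) = 168, σ(124) = 224, σ(125) = 156, σ(126) = 312, σ(127) = 128, σ(128) = 255, σ(129) = 176, σ(130) = 252, σ(131) = 132, σ(132) = 336, σ(133) = 160, σ(134) = 204, σ(135) = 240, σ(136) = 270, σ(137) = 138, σ(138) = 288, σ(139) = 140, σ(140) = 336, σ(141) = 192, σ(142) = 216, σ(143) = 168, σ(144) = 403, σ(145) = 180, σ(146) = 222, σ(147) = 228, σ(148) = 266, σ(149) = 150, σ(150) = 372, σ(151) = 152, σ(152) = 300, σ(153) = 234, σ(154) = 288, σ(155) = 192, σ(156) = 392, σ(157) = 158, σ(158) = 240, σ(159) = 216, σ(160) = 378, σ(161) = 192, σ(162) = 363, σ(163) = 164, σ(164) = 294, σ(165) = 288, σ(166) = 252, σ(167) = 168. Summing all 167 values: 22875. (Average order: Σ_{n ≤ x} σ(n) ~ (π²/12) x². For x = 167, (π²/12)·167² ≈ 22937.78.)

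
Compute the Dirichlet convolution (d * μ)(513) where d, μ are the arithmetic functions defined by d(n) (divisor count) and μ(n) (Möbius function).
(d * μ)(513) = 1

Divisors of 513: [1, 3, 9, 19, 27, 57, 171, 513]. For each d | 513:
  d = 1: d(1) · μ(513/1) = 1 · 0 = 0
  d = 3: d(3) · μ(513/3) = 2 · 0 = 0
  d = 9: d(9) · μ(513/9) = 3 · 1 = 3
  d = 19: d(19) · μ(513/19) = 2 · 0 = 0
  d = 27: d(27) · μ(513/27) = 4 · -1 = -4
  d = 57: d(57) · μ(513/57) = 4 · 0 = 0
  d = 171: d(171) · μ(513/171) = 6 · -1 = -6
  d = 513: d(513) · μ(513/513) = 8 · 1 = 8
Summing: (d * μ)(513) = 0 + 0 + 3 + 0 + -4 + 0 + -6 + 8 = 1.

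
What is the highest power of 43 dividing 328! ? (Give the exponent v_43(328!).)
v_43(328!) = 7

Legendre's formula: v_p(n!) = Σ_{k ≥ 1} ⌊n / p^k⌋. For p = 43, n = 328, the terms are:
  ⌊328/43^1⌋ = ⌊328/43⌋ = 7
(the next term ⌊328/43^2⌋ = 0, terminating the sum). Summing: v_43(328!) = 7 = 7.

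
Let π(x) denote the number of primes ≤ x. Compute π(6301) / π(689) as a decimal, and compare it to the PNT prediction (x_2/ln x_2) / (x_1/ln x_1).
π(6301)/π(689) = 820/124 ≈ 6.6129;  PNT prediction ≈ 6.8316.

π(689) = 124 and π(6301) = 820, so π(6301)/π(689) ≈ 6.6129. The PNT-predicted ratio is (6301/ln(6301)) / (689/ln(689)) ≈ 6.8316. The two agree to within a few percent, as expected.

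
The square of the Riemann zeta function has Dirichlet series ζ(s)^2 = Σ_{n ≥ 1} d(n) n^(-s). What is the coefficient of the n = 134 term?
d(134) = 4

ζ(s)^2 = (Σ 1/m^s)(Σ 1/k^s). The coefficient of 1/n^s in the product is the number of ordered pairs (m, k) with mk = n, which equals d(n). For n = 134, divisors are [1, 2, 67, 134], so d(134) = 4.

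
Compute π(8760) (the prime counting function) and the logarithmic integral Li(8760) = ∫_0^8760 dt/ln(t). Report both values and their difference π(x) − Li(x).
π(8760) = 1092;  Li(8760) ≈ 1110.55;  π(x) − Li(x) ≈ -18.55.

Direct count of primes ≤ 8760 gives π(8760) = 1092. Numerical evaluation of the logarithmic integral gives Li(8760) ≈ 1110.55. The difference π(x) − Li(x) ≈ -18.55 is typically negative for small/moderate x (Li(x) overestimates), though Littlewood's theorem shows this sign changes infinitely often.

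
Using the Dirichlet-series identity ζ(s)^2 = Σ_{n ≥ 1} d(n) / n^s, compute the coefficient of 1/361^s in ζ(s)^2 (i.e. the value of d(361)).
d(361) = 3

ζ(s)^2 = (Σ 1/m^s)(Σ 1/k^s). The coefficient of 1/n^s in the product is the number of ordered pairs (m, k) with mk = n, which equals d(n). For n = 361, divisors are [1, 19, 361], so d(361) = 3.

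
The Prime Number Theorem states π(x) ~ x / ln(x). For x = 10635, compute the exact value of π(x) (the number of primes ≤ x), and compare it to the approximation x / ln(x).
π(10635) = 1297;  x/ln(x) ≈ 1147.01;  relative error ≈ 11.56%.

Directly count primes up to 10635: π(10635) = 1297. The PNT approximation gives 10635/ln(10635) ≈ 10635/9.27191 ≈ 1147.01. Relative error (π(x) − x/ln(x)) / π(x) ≈ 11.56%; the approximation is known to undercount slightly (Li(x) is a better estimate).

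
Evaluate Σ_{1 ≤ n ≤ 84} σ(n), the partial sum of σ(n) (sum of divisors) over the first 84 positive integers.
Σ_{n ≤ 84} σ(n) = 5869

Compute σ(n) for each 1 ≤ n ≤ 84: σ(1) = 1, σ(2) = 3, σ(3) = 4, σ(4) = 7, σ(5) = 6, σ(6) = 12, σ(7) = 8, σ(8) = 15, σ(9) = 13, σ(10) = 18, σ(11) = 12, σ(12) = 28, σ(13) = 14, σ(14) = 24, σ(15) = 24, σ(16) = 31, σ(17) = 18, σ(18) = 39, σ(19) = 20, σ(20) = 42, σ(21) = 32, σ(22) = 36, σ(23) = 24, σ(24) = 60, σ(25) = 31, σ(26) = 42, σ(27) = 40, σ(28) = 56, σ(29) = 30, σ(30) = 72, σ(31) = 32, σ(32) = 63, σ(33) = 48, σ(34) = 54, σ(35) = 48, σ(36) = 91, σ(37) = 38, σ(38) = 60, σ(39) = 56, σ(40) = 90, σ(41) = 42, σ(42) = 96, σ(43) = 44, σ(44) = 84, σ(45) = 78, σ(46) = 72, σ(47) = 48, σ(48) = 124, σ(49) = 57, σ(50) = 93, σ(51) = 72, σ(52) = 98, σ(53) = 54, σ(54) = 120, σ(55) = 72, σ(56) = 120, σ(57) = 80, σ(58) = 90, σ(59) = 60, σ(60) = 168, σ(61) = 62, σ(62) = 96, σ(63) = 104, σ(64) = 127, σ(65) = 84, σ(66) = 144, σ(67) = 68, σ(68) = 126, σ(69) = 96, σ(70) = 144, σ(71) = 72, σ(72) = 195, σ(73) = 74, σ(74) = 114, σ(75) = 124, σ(76) = 140, σ(77) = 96, σ(78) = 168, σ(79) = 80, σ(80) = 186, σ(81) = 121, σ(82) = 126, σ(83) = 84, σ(84) = 224. Summing all 84 values: 5869. (Average order: Σ_{n ≤ x} σ(n) ~ (π²/12) x². For x = 84, (π²/12)·84² ≈ 5803.33.)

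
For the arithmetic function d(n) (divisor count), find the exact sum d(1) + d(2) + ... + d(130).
Σ_{n ≤ 130} d(n) = 657

Compute d(n) for each 1 ≤ n ≤ 130: d(1) = 1, d(2) = 2, d(3) = 2, d(4) = 3, d(5) = 2, d(6) = 4, d(7) = 2, d(8) = 4, d(9) = 3, d(10) = 4, d(11) = 2, d(12) = 6, d(13) = 2, d(14) = 4, d(15) = 4, d(16) = 5, d(17) = 2, d(18) = 6, d(19) = 2, d(20) = 6, d(21) = 4, d(22) = 4, d(23) = 2, d(24) = 8, d(25) = 3, d(26) = 4, d(27) = 4, d(28) = 6, d(29) = 2, d(30) = 8, d(31) = 2, d(32) = 6, d(33) = 4, d(34) = 4, d(35) = 4, d(36) = 9, d(37) = 2, d(38) = 4, d(39) = 4, d(40) = 8, d(41) = 2, d(42) = 8, d(43) = 2, d(44) = 6, d(45) = 6, d(46) = 4, d(47) = 2, d(48) = 10, d(49) = 3, d(50) = 6, d(51) = 4, d(52) = 6, d(53) = 2, d(54) = 8, d(55) = 4, d(56) = 8, d(57) = 4, d(58) = 4, d(59) = 2, d(60) = 12, d(61) = 2, d(62) = 4, d(63) = 6, d(64) = 7, d(65) = 4, d(66) = 8, d(67) = 2, d(68) = 6, d(69) = 4, d(70) = 8, d(71) = 2, d(72) = 12, d(73) = 2, d(74) = 4, d(75) = 6, d(76) = 6, d(77) = 4, d(78) = 8, d(79) = 2, d(80) = 10, d(81) = 5, d(82) = 4, d(83) = 2, d(84) = 12, d(85) = 4, d(86) = 4, d(87) = 4, d(88) = 8, d(89) = 2, d(90) = 12, d(91) = 4, d(92) = 6, d(93) = 4, d(94) = 4, d(95) = 4, d(96) = 12, d(97) = 2, d(98) = 6, d(99) = 6, d(100) = 9, d(101) = 2, d(102) = 8, d(103) = 2, d(104) = 8, d(105) = 8, d(106) = 4, d(107) = 2, d(108) = 12, d(109) = 2, d(110) = 8, d(111) = 4, d(112) = 10, d(113) = 2, d(114) = 8, d(115) = 4, d(116) = 6, d(117) = 6, d(118) = 4, d(119) = 4, d(120) = 16, d(121) = 3, d(122) = 4, d(123) = 4, d(124) = 6, d(125) = 4, d(126) = 12, d(127) = 2, d(128) = 8, d(129) = 4, d(130) = 8. Summing all 130 values: 657. (Dirichlet's divisor formula: Σ_{n ≤ x} d(n) = x ln(x) + (2γ − 1) x + O(√x). For x = 130, the asymptotic estimate is ≈ 652.86.)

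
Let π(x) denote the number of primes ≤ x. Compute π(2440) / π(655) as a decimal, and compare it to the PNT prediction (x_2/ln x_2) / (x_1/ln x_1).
π(2440)/π(655) = 361/119 ≈ 3.0336;  PNT prediction ≈ 3.0971.

π(655) = 119 and π(2440) = 361, so π(2440)/π(655) ≈ 3.0336. The PNT-predicted ratio is (2440/ln(2440)) / (655/ln(655)) ≈ 3.0971. The two agree to within a few percent, as expected.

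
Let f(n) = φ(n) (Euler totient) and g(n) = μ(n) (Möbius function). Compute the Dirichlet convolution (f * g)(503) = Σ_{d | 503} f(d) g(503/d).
(φ * μ)(503) = 501

Divisors of 503: [1, 503]. For each d | 503:
  d = 1: φ(1) · μ(503/1) = 1 · -1 = -1
  d = 503: φ(503) · μ(503/503) = 502 · 1 = 502
Summing: (φ * μ)(503) = -1 + 502 = 501.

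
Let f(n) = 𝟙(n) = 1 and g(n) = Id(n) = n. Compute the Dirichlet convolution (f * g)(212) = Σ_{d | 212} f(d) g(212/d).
(𝟙 * Id)(212) = 378

Divisors of 212: [1, 2, 4, 53, 106, 212]. For each d | 212:
  d = 1: 𝟙(1) · Id(212/1) = 1 · 212 = 212
  d = 2: 𝟙(2) · Id(212/2) = 1 · 106 = 106
  d = 4: 𝟙(4) · Id(212/4) = 1 · 53 = 53
  d = 53: 𝟙(53) · Id(212/53) = 1 · 4 = 4
  d = 106: 𝟙(106) · Id(212/106) = 1 · 2 = 2
  d = 212: 𝟙(212) · Id(212/212) = 1 · 1 = 1
Summing: (𝟙 * Id)(212) = 212 + 106 + 53 + 4 + 2 + 1 = 378.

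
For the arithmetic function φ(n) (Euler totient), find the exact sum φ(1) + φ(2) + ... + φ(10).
Σ_{n ≤ 10} φ(n) = 32

Compute φ(n) for each 1 ≤ n ≤ 10: φ(1) = 1, φ(2) = 1, φ(3) = 2, φ(4) = 2, φ(5) = 4, φ(6) = 2, φ(7) = 6, φ(8) = 4, φ(9) = 6, φ(10) = 4. Summing all 10 values: 32. (Average order: Σ_{n ≤ x} φ(n) ~ (3/π²) x². For x = 10, (3/π²)·10² ≈ 30.40.)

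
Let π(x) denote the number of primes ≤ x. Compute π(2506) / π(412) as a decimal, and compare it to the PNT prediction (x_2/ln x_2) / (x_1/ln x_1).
π(2506)/π(412) = 368/80 ≈ 4.6000;  PNT prediction ≈ 4.6794.

π(412) = 80 and π(2506) = 368, so π(2506)/π(412) ≈ 4.6000. The PNT-predicted ratio is (2506/ln(2506)) / (412/ln(412)) ≈ 4.6794. The two agree to within a few percent, as expected.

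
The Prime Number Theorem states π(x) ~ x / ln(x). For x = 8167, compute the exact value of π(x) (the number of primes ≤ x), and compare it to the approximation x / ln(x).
π(8167) = 1025;  x/ln(x) ≈ 906.65;  relative error ≈ 11.55%.

Directly count primes up to 8167: π(8167) = 1025. The PNT approximation gives 8167/ln(8167) ≈ 8167/9.00786 ≈ 906.65. Relative error (π(x) − x/ln(x)) / π(x) ≈ 11.55%; the approximation is known to undercount slightly (Li(x) is a better estimate).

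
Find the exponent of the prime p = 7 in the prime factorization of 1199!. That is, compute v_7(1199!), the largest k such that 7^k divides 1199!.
v_7(1199!) = 198

Legendre's formula: v_p(n!) = Σ_{k ≥ 1} ⌊n / p^k⌋. For p = 7, n = 1199, the terms are:
  ⌊1199/7^1⌋ = ⌊1199/7⌋ = 171
  ⌊1199/7^2⌋ = ⌊1199/49⌋ = 24
  ⌊1199/7^3⌋ = ⌊1199/343⌋ = 3
(the next term ⌊1199/7^4⌋ = 0, terminating the sum). Summing: v_7(1199!) = 171 + 24 + 3 = 198.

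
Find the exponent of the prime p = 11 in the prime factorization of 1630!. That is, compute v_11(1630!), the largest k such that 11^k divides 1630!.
v_11(1630!) = 162

Legendre's formula: v_p(n!) = Σ_{k ≥ 1} ⌊n / p^k⌋. For p = 11, n = 1630, the terms are:
  ⌊1630/11^1⌋ = ⌊1630/11⌋ = 148
  ⌊1630/11^2⌋ = ⌊1630/121⌋ = 13
  ⌊1630/11^3⌋ = ⌊1630/1331⌋ = 1
(the next term ⌊1630/11^4⌋ = 0, terminating the sum). Summing: v_11(1630!) = 148 + 13 + 1 = 162.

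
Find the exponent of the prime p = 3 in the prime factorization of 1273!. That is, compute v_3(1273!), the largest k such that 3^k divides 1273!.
v_3(1273!) = 633

Legendre's formula: v_p(n!) = Σ_{k ≥ 1} ⌊n / p^k⌋. For p = 3, n = 1273, the terms are:
  ⌊1273/3^1⌋ = ⌊1273/3⌋ = 424
  ⌊1273/3^2⌋ = ⌊1273/9⌋ = 141
  ⌊1273/3^3⌋ = ⌊1273/27⌋ = 47
  ⌊1273/3^4⌋ = ⌊1273/81⌋ = 15
  ⌊1273/3^5⌋ = ⌊1273/243⌋ = 5
  ⌊1273/3^6⌋ = ⌊1273/729⌋ = 1
(the next term ⌊1273/3^7⌋ = 0, terminating the sum). Summing: v_3(1273!) = 424 + 141 + 47 + 15 + 5 + 1 = 633.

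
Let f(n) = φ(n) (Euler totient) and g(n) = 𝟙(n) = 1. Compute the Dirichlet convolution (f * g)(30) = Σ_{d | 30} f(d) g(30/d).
(φ * 𝟙)(30) = 30

Divisors of 30: [1, 2, 3, 5, 6, 10, 15, 30]. For each d | 30:
  d = 1: φ(1) · 𝟙(30/1) = 1 · 1 = 1
  d = 2: φ(2) · 𝟙(30/2) = 1 · 1 = 1
  d = 3: φ(3) · 𝟙(30/3) = 2 · 1 = 2
  d = 5: φ(5) · 𝟙(30/5) = 4 · 1 = 4
  d = 6: φ(6) · 𝟙(30/6) = 2 · 1 = 2
  d = 10: φ(10) · 𝟙(30/10) = 4 · 1 = 4
  d = 15: φ(15) · 𝟙(30/15) = 8 · 1 = 8
  d = 30: φ(30) · 𝟙(30/30) = 8 · 1 = 8
Summing: (φ * 𝟙)(30) = 1 + 1 + 2 + 4 + 2 + 4 + 8 + 8 = 30.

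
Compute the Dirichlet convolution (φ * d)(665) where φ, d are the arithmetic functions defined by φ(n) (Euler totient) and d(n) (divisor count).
(φ * d)(665) = 960

Divisors of 665: [1, 5, 7, 19, 35, 95, 133, 665]. For each d | 665:
  d = 1: φ(1) · d(665/1) = 1 · 8 = 8
  d = 5: φ(5) · d(665/5) = 4 · 4 = 16
  d = 7: φ(7) · d(665/7) = 6 · 4 = 24
  d = 19: φ(19) · d(665/19) = 18 · 4 = 72
  d = 35: φ(35) · d(665/35) = 24 · 2 = 48
  d = 95: φ(95) · d(665/95) = 72 · 2 = 144
  d = 133: φ(133) · d(665/133) = 108 · 2 = 216
  d = 665: φ(665) · d(665/665) = 432 · 1 = 432
Summing: (φ * d)(665) = 8 + 16 + 24 + 72 + 48 + 144 + 216 + 432 = 960.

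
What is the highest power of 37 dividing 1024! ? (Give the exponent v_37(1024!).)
v_37(1024!) = 27

Legendre's formula: v_p(n!) = Σ_{k ≥ 1} ⌊n / p^k⌋. For p = 37, n = 1024, the terms are:
  ⌊1024/37^1⌋ = ⌊1024/37⌋ = 27
(the next term ⌊1024/37^2⌋ = 0, terminating the sum). Summing: v_37(1024!) = 27 = 27.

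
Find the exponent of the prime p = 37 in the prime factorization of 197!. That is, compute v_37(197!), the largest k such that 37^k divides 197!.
v_37(197!) = 5

Legendre's formula: v_p(n!) = Σ_{k ≥ 1} ⌊n / p^k⌋. For p = 37, n = 197, the terms are:
  ⌊197/37^1⌋ = ⌊197/37⌋ = 5
(the next term ⌊197/37^2⌋ = 0, terminating the sum). Summing: v_37(197!) = 5 = 5.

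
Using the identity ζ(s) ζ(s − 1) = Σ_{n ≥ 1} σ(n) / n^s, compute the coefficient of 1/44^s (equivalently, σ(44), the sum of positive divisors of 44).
σ(44) = 84

In the product (Σ m^0/m^s)(Σ k / k^s) = Σ (Σ_{d | n} d) / n^s, the coefficient of 1/n^s is σ(n) = Σ_{d | n} d. For n = 44, divisors are [1, 2, 4, 11, 22, 44]; summing: σ(44) = 84.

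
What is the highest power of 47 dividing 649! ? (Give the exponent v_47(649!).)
v_47(649!) = 13

Legendre's formula: v_p(n!) = Σ_{k ≥ 1} ⌊n / p^k⌋. For p = 47, n = 649, the terms are:
  ⌊649/47^1⌋ = ⌊649/47⌋ = 13
(the next term ⌊649/47^2⌋ = 0, terminating the sum). Summing: v_47(649!) = 13 = 13.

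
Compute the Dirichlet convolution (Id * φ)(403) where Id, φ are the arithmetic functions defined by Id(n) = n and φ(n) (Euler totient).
(Id * φ)(403) = 1525

Divisors of 403: [1, 13, 31, 403]. For each d | 403:
  d = 1: Id(1) · φ(403/1) = 1 · 360 = 360
  d = 13: Id(13) · φ(403/13) = 13 · 30 = 390
  d = 31: Id(31) · φ(403/31) = 31 · 12 = 372
  d = 403: Id(403) · φ(403/403) = 403 · 1 = 403
Summing: (Id * φ)(403) = 360 + 390 + 372 + 403 = 1525.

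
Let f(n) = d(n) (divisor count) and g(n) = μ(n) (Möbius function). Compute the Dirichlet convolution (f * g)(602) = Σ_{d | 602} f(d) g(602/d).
(d * μ)(602) = 1

Divisors of 602: [1, 2, 7, 14, 43, 86, 301, 602]. For each d | 602:
  d = 1: d(1) · μ(602/1) = 1 · -1 = -1
  d = 2: d(2) · μ(602/2) = 2 · 1 = 2
  d = 7: d(7) · μ(602/7) = 2 · 1 = 2
  d = 14: d(14) · μ(602/14) = 4 · -1 = -4
  d = 43: d(43) · μ(602/43) = 2 · 1 = 2
  d = 86: d(86) · μ(602/86) = 4 · -1 = -4
  d = 301: d(301) · μ(602/301) = 4 · -1 = -4
  d = 602: d(602) · μ(602/602) = 8 · 1 = 8
Summing: (d * μ)(602) = -1 + 2 + 2 + -4 + 2 + -4 + -4 + 8 = 1.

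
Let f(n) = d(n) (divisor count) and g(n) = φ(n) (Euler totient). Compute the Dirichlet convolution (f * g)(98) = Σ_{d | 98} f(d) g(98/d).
(d * φ)(98) = 171

Divisors of 98: [1, 2, 7, 14, 49, 98]. For each d | 98:
  d = 1: d(1) · φ(98/1) = 1 · 42 = 42
  d = 2: d(2) · φ(98/2) = 2 · 42 = 84
  d = 7: d(7) · φ(98/7) = 2 · 6 = 12
  d = 14: d(14) · φ(98/14) = 4 · 6 = 24
  d = 49: d(49) · φ(98/49) = 3 · 1 = 3
  d = 98: d(98) · φ(98/98) = 6 · 1 = 6
Summing: (d * φ)(98) = 42 + 84 + 12 + 24 + 3 + 6 = 171.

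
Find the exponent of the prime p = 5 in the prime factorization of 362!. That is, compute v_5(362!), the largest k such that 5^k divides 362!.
v_5(362!) = 88

Legendre's formula: v_p(n!) = Σ_{k ≥ 1} ⌊n / p^k⌋. For p = 5, n = 362, the terms are:
  ⌊362/5^1⌋ = ⌊362/5⌋ = 72
  ⌊362/5^2⌋ = ⌊362/25⌋ = 14
  ⌊362/5^3⌋ = ⌊362/125⌋ = 2
(the next term ⌊362/5^4⌋ = 0, terminating the sum). Summing: v_5(362!) = 72 + 14 + 2 = 88.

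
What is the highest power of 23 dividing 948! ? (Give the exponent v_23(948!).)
v_23(948!) = 42

Legendre's formula: v_p(n!) = Σ_{k ≥ 1} ⌊n / p^k⌋. For p = 23, n = 948, the terms are:
  ⌊948/23^1⌋ = ⌊948/23⌋ = 41
  ⌊948/23^2⌋ = ⌊948/529⌋ = 1
(the next term ⌊948/23^3⌋ = 0, terminating the sum). Summing: v_23(948!) = 41 + 1 = 42.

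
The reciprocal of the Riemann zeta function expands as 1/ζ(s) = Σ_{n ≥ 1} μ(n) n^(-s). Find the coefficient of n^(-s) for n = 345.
μ(345) = -1

Factor n = 345 = 3 · 5 · 23. μ(n) = 0 if any exponent ≥ 2 (not squarefree); otherwise μ(n) = (−1)^{ω(n)} where ω(n) is the number of distinct prime factors. Applying: μ(345) = -1.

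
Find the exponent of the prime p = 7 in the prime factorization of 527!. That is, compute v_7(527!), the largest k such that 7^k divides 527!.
v_7(527!) = 86

Legendre's formula: v_p(n!) = Σ_{k ≥ 1} ⌊n / p^k⌋. For p = 7, n = 527, the terms are:
  ⌊527/7^1⌋ = ⌊527/7⌋ = 75
  ⌊527/7^2⌋ = ⌊527/49⌋ = 10
  ⌊527/7^3⌋ = ⌊527/343⌋ = 1
(the next term ⌊527/7^4⌋ = 0, terminating the sum). Summing: v_7(527!) = 75 + 10 + 1 = 86.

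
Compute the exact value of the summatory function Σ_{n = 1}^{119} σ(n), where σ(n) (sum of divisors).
Σ_{n ≤ 119} σ(n) = 11613

Compute σ(n) for each 1 ≤ n ≤ 119: σ(1) = 1, σ(2) = 3, σ(3) = 4, σ(4) = 7, σ(5) = 6, σ(6) = 12, σ(7) = 8, σ(8) = 15, σ(9) = 13, σ(10) = 18, σ(11) = 12, σ(12) = 28, σ(13) = 14, σ(14) = 24, σ(15) = 24, σ(16) = 31, σ(17) = 18, σ(18) = 39, σ(19) = 20, σ(20) = 42, σ(21) = 32, σ(22) = 36, σ(23) = 24, σ(24) = 60, σ(25) = 31, σ(26) = 42, σ(27) = 40, σ(28) = 56, σ(29) = 30, σ(30) = 72, σ(31) = 32, σ(32) = 63, σ(33) = 48, σ(34) = 54, σ(35) = 48, σ(36) = 91, σ(37) = 38, σ(38) = 60, σ(39) = 56, σ(40) = 90, σ(41) = 42, σ(42) = 96, σ(43) = 44, σ(44) = 84, σ(45) = 78, σ(46) = 72, σ(47) = 48, σ(48) = 124, σ(49) = 57, σ(50) = 93, σ(51) = 72, σ(52) = 98, σ(53) = 54, σ(54) = 120, σ(55) = 72, σ(56) = 120, σ(57) = 80, σ(58) = 90, σ(59) = 60, σ(60) = 168, σ(61) = 62, σ(62) = 96, σ(63) = 104, σ(64) = 127, σ(65) = 84, σ(66) = 144, σ(67) = 68, σ(68) = 126, σ(69) = 96, σ(70) = 144, σ(71) = 72, σ(72) = 195, σ(73) = 74, σ(74) = 114, σ(75) = 124, σ(76) = 140, σ(77) = 96, σ(78) = 168, σ(79) = 80, σ(80) = 186, σ(81) = 121, σ(82) = 126, σ(83) = 84, σ(84) = 224, σ(85) = 108, σ(86) = 132, σ(87) = 120, σ(88) = 180, σ(89) = 90, σ(90) = 234, σ(91) = 112, σ(92) = 168, σ(93) = 128, σ(94) = 144, σ(95) = 120, σ(96) = 252, σ(97) = 98, σ(98) = 171, σ(99) = 156, σ(100) = 217, σ(101) = 102, σ(102) = 216, σ(103) = 104, σ(104) = 210, σ(105) = 192, σ(106) = 162, σ(107) = 108, σ(108) = 280, σ(109) = 110, σ(110) = 216, σ(111) = 152, σ(112) = 248, σ(113) = 114, σ(114) = 240, σ(115) = 144, σ(116) = 210, σ(117) = 182, σ(118) = 180, σ(119) = 144. Summing all 119 values: 11613. (Average order: Σ_{n ≤ x} σ(n) ~ (π²/12) x². For x = 119, (π²/12)·119² ≈ 11646.96.)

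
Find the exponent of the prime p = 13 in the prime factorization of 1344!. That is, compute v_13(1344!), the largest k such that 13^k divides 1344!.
v_13(1344!) = 110

Legendre's formula: v_p(n!) = Σ_{k ≥ 1} ⌊n / p^k⌋. For p = 13, n = 1344, the terms are:
  ⌊1344/13^1⌋ = ⌊1344/13⌋ = 103
  ⌊1344/13^2⌋ = ⌊1344/169⌋ = 7
(the next term ⌊1344/13^3⌋ = 0, terminating the sum). Summing: v_13(1344!) = 103 + 7 = 110.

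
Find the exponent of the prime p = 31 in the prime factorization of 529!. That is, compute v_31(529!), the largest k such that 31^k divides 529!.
v_31(529!) = 17

Legendre's formula: v_p(n!) = Σ_{k ≥ 1} ⌊n / p^k⌋. For p = 31, n = 529, the terms are:
  ⌊529/31^1⌋ = ⌊529/31⌋ = 17
(the next term ⌊529/31^2⌋ = 0, terminating the sum). Summing: v_31(529!) = 17 = 17.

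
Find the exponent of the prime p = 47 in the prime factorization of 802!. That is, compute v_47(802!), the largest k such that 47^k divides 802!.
v_47(802!) = 17

Legendre's formula: v_p(n!) = Σ_{k ≥ 1} ⌊n / p^k⌋. For p = 47, n = 802, the terms are:
  ⌊802/47^1⌋ = ⌊802/47⌋ = 17
(the next term ⌊802/47^2⌋ = 0, terminating the sum). Summing: v_47(802!) = 17 = 17.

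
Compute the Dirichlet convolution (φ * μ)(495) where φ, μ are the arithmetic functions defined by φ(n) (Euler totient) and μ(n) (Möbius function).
(φ * μ)(495) = 108

Divisors of 495: [1, 3, 5, 9, 11, 15, 33, 45, 55, 99, 165, 495]. For each d | 495:
  d = 1: φ(1) · μ(495/1) = 1 · 0 = 0
  d = 3: φ(3) · μ(495/3) = 2 · -1 = -2
  d = 5: φ(5) · μ(495/5) = 4 · 0 = 0
  d = 9: φ(9) · μ(495/9) = 6 · 1 = 6
  d = 11: φ(11) · μ(495/11) = 10 · 0 = 0
  d = 15: φ(15) · μ(495/15) = 8 · 1 = 8
  d = 33: φ(33) · μ(495/33) = 20 · 1 = 20
  d = 45: φ(45) · μ(495/45) = 24 · -1 = -24
  d = 55: φ(55) · μ(495/55) = 40 · 0 = 0
  d = 99: φ(99) · μ(495/99) = 60 · -1 = -60
  d = 165: φ(165) · μ(495/165) = 80 · -1 = -80
  d = 495: φ(495) · μ(495/495) = 240 · 1 = 240
Summing: (φ * μ)(495) = 0 + -2 + 0 + 6 + 0 + 8 + 20 + -24 + 0 + -60 + -80 + 240 = 108.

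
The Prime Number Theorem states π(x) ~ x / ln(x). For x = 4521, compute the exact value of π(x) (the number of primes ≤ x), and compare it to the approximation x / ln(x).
π(4521) = 614;  x/ln(x) ≈ 537.16;  relative error ≈ 12.51%.

Directly count primes up to 4521: π(4521) = 614. The PNT approximation gives 4521/ln(4521) ≈ 4521/8.41649 ≈ 537.16. Relative error (π(x) − x/ln(x)) / π(x) ≈ 12.51%; the approximation is known to undercount slightly (Li(x) is a better estimate).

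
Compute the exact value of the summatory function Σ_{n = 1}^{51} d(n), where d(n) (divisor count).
Σ_{n ≤ 51} d(n) = 211

Compute d(n) for each 1 ≤ n ≤ 51: d(1) = 1, d(2) = 2, d(3) = 2, d(4) = 3, d(5) = 2, d(6) = 4, d(7) = 2, d(8) = 4, d(9) = 3, d(10) = 4, d(11) = 2, d(12) = 6, d(13) = 2, d(14) = 4, d(15) = 4, d(16) = 5, d(17) = 2, d(18) = 6, d(19) = 2, d(20) = 6, d(21) = 4, d(22) = 4, d(23) = 2, d(24) = 8, d(25) = 3, d(26) = 4, d(27) = 4, d(28) = 6, d(29) = 2, d(30) = 8, d(31) = 2, d(32) = 6, d(33) = 4, d(34) = 4, d(35) = 4, d(36) = 9, d(37) = 2, d(38) = 4, d(39) = 4, d(40) = 8, d(41) = 2, d(42) = 8, d(43) = 2, d(44) = 6, d(45) = 6, d(46) = 4, d(47) = 2, d(48) = 10, d(49) = 3, d(50) = 6, d(51) = 4. Summing all 51 values: 211. (Dirichlet's divisor formula: Σ_{n ≤ x} d(n) = x ln(x) + (2γ − 1) x + O(√x). For x = 51, the asymptotic estimate is ≈ 208.40.)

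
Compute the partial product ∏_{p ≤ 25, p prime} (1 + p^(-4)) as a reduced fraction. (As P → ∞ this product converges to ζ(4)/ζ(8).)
∏ = 577447917650941187656457324944/535704058713408612067696280625

The primes p ≤ 25 are [2, 3, 5, 7, 11, 13, 17, 19, 23]. For each, (1 + 1/p^4) = (p^4 + 1)/p^4. Multiplying these fractions over p ∈ [2, 3, 5, 7, 11, 13, 17, 19, 23] gives 577447917650941187656457324944/535704058713408612067696280625. (In the limit P → ∞ this tends to ζ(4)/ζ(8).)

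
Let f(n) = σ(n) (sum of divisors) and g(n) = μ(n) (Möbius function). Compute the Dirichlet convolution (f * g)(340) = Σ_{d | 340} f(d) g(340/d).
(σ * μ)(340) = 340

Divisors of 340: [1, 2, 4, 5, 10, 17, 20, 34, 68, 85, 170, 340]. For each d | 340:
  d = 1: σ(1) · μ(340/1) = 1 · 0 = 0
  d = 2: σ(2) · μ(340/2) = 3 · -1 = -3
  d = 4: σ(4) · μ(340/4) = 7 · 1 = 7
  d = 5: σ(5) · μ(340/5) = 6 · 0 = 0
  d = 10: σ(10) · μ(340/10) = 18 · 1 = 18
  d = 17: σ(17) · μ(340/17) = 18 · 0 = 0
  d = 20: σ(20) · μ(340/20) = 42 · -1 = -42
  d = 34: σ(34) · μ(340/34) = 54 · 1 = 54
  d = 68: σ(68) · μ(340/68) = 126 · -1 = -126
  d = 85: σ(85) · μ(340/85) = 108 · 0 = 0
  d = 170: σ(170) · μ(340/170) = 324 · -1 = -324
  d = 340: σ(340) · μ(340/340) = 756 · 1 = 756
Summing: (σ * μ)(340) = 0 + -3 + 7 + 0 + 18 + 0 + -42 + 54 + -126 + 0 + -324 + 756 = 340.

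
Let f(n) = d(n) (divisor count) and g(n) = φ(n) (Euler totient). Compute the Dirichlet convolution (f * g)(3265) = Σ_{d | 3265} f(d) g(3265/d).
(d * φ)(3265) = 3924

Divisors of 3265: [1, 5, 653, 3265]. For each d | 3265:
  d = 1: d(1) · φ(3265/1) = 1 · 2608 = 2608
  d = 5: d(5) · φ(3265/5) = 2 · 652 = 1304
  d = 653: d(653) · φ(3265/653) = 2 · 4 = 8
  d = 3265: d(3265) · φ(3265/3265) = 4 · 1 = 4
Summing: (d * φ)(3265) = 2608 + 1304 + 8 + 4 = 3924.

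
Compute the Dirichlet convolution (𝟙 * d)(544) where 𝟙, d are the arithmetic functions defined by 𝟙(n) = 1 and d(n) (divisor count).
(𝟙 * d)(544) = 63

Divisors of 544: [1, 2, 4, 8, 16, 17, 32, 34, 68, 136, 272, 544]. For each d | 544:
  d = 1: 𝟙(1) · d(544/1) = 1 · 12 = 12
  d = 2: 𝟙(2) · d(544/2) = 1 · 10 = 10
  d = 4: 𝟙(4) · d(544/4) = 1 · 8 = 8
  d = 8: 𝟙(8) · d(544/8) = 1 · 6 = 6
  d = 16: 𝟙(16) · d(544/16) = 1 · 4 = 4
  d = 17: 𝟙(17) · d(544/17) = 1 · 6 = 6
  d = 32: 𝟙(32) · d(544/32) = 1 · 2 = 2
  d = 34: 𝟙(34) · d(544/34) = 1 · 5 = 5
  d = 68: 𝟙(68) · d(544/68) = 1 · 4 = 4
  d = 136: 𝟙(136) · d(544/136) = 1 · 3 = 3
  d = 272: 𝟙(272) · d(544/272) = 1 · 2 = 2
  d = 544: 𝟙(544) · d(544/544) = 1 · 1 = 1
Summing: (𝟙 * d)(544) = 12 + 10 + 8 + 6 + 4 + 6 + 2 + 5 + 4 + 3 + 2 + 1 = 63.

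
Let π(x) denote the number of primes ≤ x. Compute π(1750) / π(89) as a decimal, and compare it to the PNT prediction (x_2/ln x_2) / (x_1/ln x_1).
π(1750)/π(89) = 272/24 ≈ 11.3333;  PNT prediction ≈ 11.8194.

π(89) = 24 and π(1750) = 272, so π(1750)/π(89) ≈ 11.3333. The PNT-predicted ratio is (1750/ln(1750)) / (89/ln(89)) ≈ 11.8194. The two agree to within a few percent, as expected.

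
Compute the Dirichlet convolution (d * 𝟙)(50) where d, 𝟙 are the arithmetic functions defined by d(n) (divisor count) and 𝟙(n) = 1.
(d * 𝟙)(50) = 18

Divisors of 50: [1, 2, 5, 10, 25, 50]. For each d | 50:
  d = 1: d(1) · 𝟙(50/1) = 1 · 1 = 1
  d = 2: d(2) · 𝟙(50/2) = 2 · 1 = 2
  d = 5: d(5) · 𝟙(50/5) = 2 · 1 = 2
  d = 10: d(10) · 𝟙(50/10) = 4 · 1 = 4
  d = 25: d(25) · 𝟙(50/25) = 3 · 1 = 3
  d = 50: d(50) · 𝟙(50/50) = 6 · 1 = 6
Summing: (d * 𝟙)(50) = 1 + 2 + 2 + 4 + 3 + 6 = 18.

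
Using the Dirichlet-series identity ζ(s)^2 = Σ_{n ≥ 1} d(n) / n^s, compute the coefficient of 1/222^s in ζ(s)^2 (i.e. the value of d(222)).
d(222) = 8

ζ(s)^2 = (Σ 1/m^s)(Σ 1/k^s). The coefficient of 1/n^s in the product is the number of ordered pairs (m, k) with mk = n, which equals d(n). For n = 222, divisors are [1, 2, 3, 6, 37, 74, 111, 222], so d(222) = 8.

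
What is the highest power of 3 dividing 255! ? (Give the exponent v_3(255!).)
v_3(255!) = 126

Legendre's formula: v_p(n!) = Σ_{k ≥ 1} ⌊n / p^k⌋. For p = 3, n = 255, the terms are:
  ⌊255/3^1⌋ = ⌊255/3⌋ = 85
  ⌊255/3^2⌋ = ⌊255/9⌋ = 28
  ⌊255/3^3⌋ = ⌊255/27⌋ = 9
  ⌊255/3^4⌋ = ⌊255/81⌋ = 3
  ⌊255/3^5⌋ = ⌊255/243⌋ = 1
(the next term ⌊255/3^6⌋ = 0, terminating the sum). Summing: v_3(255!) = 85 + 28 + 9 + 3 + 1 = 126.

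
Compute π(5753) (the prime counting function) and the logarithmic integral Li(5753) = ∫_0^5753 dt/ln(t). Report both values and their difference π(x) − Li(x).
π(5753) = 757;  Li(5753) ≈ 771.95;  π(x) − Li(x) ≈ -14.95.

Direct count of primes ≤ 5753 gives π(5753) = 757. Numerical evaluation of the logarithmic integral gives Li(5753) ≈ 771.95. The difference π(x) − Li(x) ≈ -14.95 is typically negative for small/moderate x (Li(x) overestimates), though Littlewood's theorem shows this sign changes infinitely often.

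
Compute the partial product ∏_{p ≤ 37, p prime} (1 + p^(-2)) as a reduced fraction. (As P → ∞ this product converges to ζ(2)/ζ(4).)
∏ = 270008184968000000/178631837133343209

The primes p ≤ 37 are [2, 3, 5, 7, 11, 13, 17, 19, 23, 29, 31, 37]. For each, (1 + 1/p^2) = (p^2 + 1)/p^2. Multiplying these fractions over p ∈ [2, 3, 5, 7, 11, 13, 17, 19, 23, 29, 31, 37] gives 270008184968000000/178631837133343209. (In the limit P → ∞ this tends to ζ(2)/ζ(4).)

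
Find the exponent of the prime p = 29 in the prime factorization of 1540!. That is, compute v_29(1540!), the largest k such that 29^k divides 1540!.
v_29(1540!) = 54

Legendre's formula: v_p(n!) = Σ_{k ≥ 1} ⌊n / p^k⌋. For p = 29, n = 1540, the terms are:
  ⌊1540/29^1⌋ = ⌊1540/29⌋ = 53
  ⌊1540/29^2⌋ = ⌊1540/841⌋ = 1
(the next term ⌊1540/29^3⌋ = 0, terminating the sum). Summing: v_29(1540!) = 53 + 1 = 54.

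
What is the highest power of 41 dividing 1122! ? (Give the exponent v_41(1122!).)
v_41(1122!) = 27

Legendre's formula: v_p(n!) = Σ_{k ≥ 1} ⌊n / p^k⌋. For p = 41, n = 1122, the terms are:
  ⌊1122/41^1⌋ = ⌊1122/41⌋ = 27
(the next term ⌊1122/41^2⌋ = 0, terminating the sum). Summing: v_41(1122!) = 27 = 27.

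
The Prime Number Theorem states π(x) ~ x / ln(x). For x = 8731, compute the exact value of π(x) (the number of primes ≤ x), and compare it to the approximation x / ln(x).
π(8731) = 1088;  x/ln(x) ≈ 962.13;  relative error ≈ 11.57%.

Directly count primes up to 8731: π(8731) = 1088. The PNT approximation gives 8731/ln(8731) ≈ 8731/9.07464 ≈ 962.13. Relative error (π(x) − x/ln(x)) / π(x) ≈ 11.57%; the approximation is known to undercount slightly (Li(x) is a better estimate).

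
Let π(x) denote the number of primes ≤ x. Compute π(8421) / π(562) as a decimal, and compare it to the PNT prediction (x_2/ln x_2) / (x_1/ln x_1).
π(8421)/π(562) = 1052/102 ≈ 10.3137;  PNT prediction ≈ 10.4964.

π(562) = 102 and π(8421) = 1052, so π(8421)/π(562) ≈ 10.3137. The PNT-predicted ratio is (8421/ln(8421)) / (562/ln(562)) ≈ 10.4964. The two agree to within a few percent, as expected.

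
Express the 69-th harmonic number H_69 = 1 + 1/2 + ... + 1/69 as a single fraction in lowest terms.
H_69 = 42409610330030873613929048033/8801320137209899102584580800

Direct summation: H_69 = 1 + 1/2 + ... + 1/69. The least common denominator is lcm(1, ..., 69) = 79211881234889091923261227200; over this denominator the numerator is 79211881234889091923261227200 + 39605940617444545961630613600 + 26403960411629697307753742400 + 19802970308722272980815306800 + 15842376246977818384652245440 + 13201980205814848653876871200 + 11315983033555584560465889600 + 9901485154361136490407653400 + 8801320137209899102584580800 + 7921188123488909192326122720 + 7201080112262644720296475200 + 6600990102907424326938435600 + 6093221633453007071020094400 + 5657991516777792280232944800 + 5280792082325939461550748480 + 4950742577180568245203826700 + 4659522425581711289603601600 + 4400660068604949551292290400 + 4169046380783636417013748800 + 3960594061744454596163061360 + 3771994344518528186821963200 + 3600540056131322360148237600 + 3443994836299525735793966400 + 3300495051453712163469217800 + 3168475249395563676930449088 + 3046610816726503535510047200 + 2933773379069966367528193600 + 2828995758388896140116472400 + 2731444180513416962871076800 + 2640396041162969730775374240 + 2555221975319002965266491200 + 2475371288590284122601913350 + 2400360037420881573432158400 + 2329761212790855644801800800 + 2263196606711116912093177920 + 2200330034302474775646145200 + 2140861654997002484412465600 + 2084523190391818208506874400 + 2031073877817669023673364800 + 1980297030872227298081530680 + 1931997103289977851786859200 + 1885997172259264093410981600 + 1842136772904397486587470400 + 1800270028065661180074118800 + 1760264027441979820516916160 + 1721997418149762867896983200 + 1685359175210406211133217600 + 1650247525726856081734608900 + 1616569004793654937209412800 + 1584237624697781838465224544 + 1553174141860570429867867200 + 1523305408363251767755023600 + 1494563796884699847608702400 + 1466886689534983183764096800 + 1440216022452528944059295040 + 1414497879194448070058236200 + 1389682126927878805671249600 + 1365722090256708481435538400 + 1342574258218459185140020800 + 1320198020581484865387687120 + 1298555430080149047922315200 + 1277610987659501482633245600 + 1257331448172842728940654400 + 1237685644295142061300956675 + 1218644326690601414204018880 + 1200180018710440786716079200 + 1182266884102822267511361600 + 1164880606395427822400900400 + 1147998278766508578597988800 = 381686492970277862525361432297, so H_69 = 381686492970277862525361432297/79211881234889091923261227200; reducing by gcd(381686492970277862525361432297, 79211881234889091923261227200) = 9 gives 42409610330030873613929048033/8801320137209899102584580800 ≈ 4.81855. (The PNT-adjacent estimate ln(69) + γ ≈ 4.81132 matches within O(1/n).)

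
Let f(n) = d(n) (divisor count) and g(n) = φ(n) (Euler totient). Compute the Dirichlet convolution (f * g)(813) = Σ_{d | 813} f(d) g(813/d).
(d * φ)(813) = 1088

Divisors of 813: [1, 3, 271, 813]. For each d | 813:
  d = 1: d(1) · φ(813/1) = 1 · 540 = 540
  d = 3: d(3) · φ(813/3) = 2 · 270 = 540
  d = 271: d(271) · φ(813/271) = 2 · 2 = 4
  d = 813: d(813) · φ(813/813) = 4 · 1 = 4
Summing: (d * φ)(813) = 540 + 540 + 4 + 4 = 1088.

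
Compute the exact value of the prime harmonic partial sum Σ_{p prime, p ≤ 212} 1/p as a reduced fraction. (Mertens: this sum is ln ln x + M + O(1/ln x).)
Σ 1/p = 3215488142498485484492183158345029261034221047849345857469577412562094716564064084247/1645783550795210387735581011435590727981167322669649249414629852197255934130751870910

π(212) = 47, so the primes ≤ 212 are [2, 3, 5, 7, 11, 13, 17, 19, 23, 29, 31, 37, 41, 43, 47, 53, 59, 61, 67, 71, 73, 79, 83, 89, 97, 101, 103, 107, 109, 113, 127, 131, 137, 139, 149, 151, 157, 163, 167, 173, 179, 181, 191, 193, 197, 199, 211]. Summing 1/p over these primes: 3215488142498485484492183158345029261034221047849345857469577412562094716564064084247/1645783550795210387735581011435590727981167322669649249414629852197255934130751870910 ≈ 1.9538. Mertens estimate ln ln(212) + 0.2615 ≈ 1.9398.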